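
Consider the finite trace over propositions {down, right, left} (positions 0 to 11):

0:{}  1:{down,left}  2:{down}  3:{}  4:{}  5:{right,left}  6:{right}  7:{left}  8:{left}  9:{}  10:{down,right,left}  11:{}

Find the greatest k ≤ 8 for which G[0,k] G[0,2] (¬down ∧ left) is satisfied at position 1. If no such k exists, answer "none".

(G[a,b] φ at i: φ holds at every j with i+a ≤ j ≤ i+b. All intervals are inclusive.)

G[0,2] (¬down ∧ left) must hold from j=1 onward; find where it first fails.
  j=1: fails → no k works.

none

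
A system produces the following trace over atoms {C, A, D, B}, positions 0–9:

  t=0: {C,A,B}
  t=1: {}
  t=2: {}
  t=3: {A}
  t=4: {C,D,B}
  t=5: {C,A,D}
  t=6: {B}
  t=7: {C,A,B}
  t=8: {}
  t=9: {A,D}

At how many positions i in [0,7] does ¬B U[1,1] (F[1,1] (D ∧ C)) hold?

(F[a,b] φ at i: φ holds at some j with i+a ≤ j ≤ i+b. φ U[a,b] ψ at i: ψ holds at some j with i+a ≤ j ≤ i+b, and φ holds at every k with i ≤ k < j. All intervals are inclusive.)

Evaluate at each i in [0,7]:
  i=0: ✗ (no rhs in [1,1])
  i=1: ✗ (no rhs in [2,2])
  i=2: ✓ (rhs at j=3; lhs holds on [2,2])
  i=3: ✓ (rhs at j=4; lhs holds on [3,3])
  i=4: ✗ (no rhs in [5,5])
  i=5: ✗ (no rhs in [6,6])
  i=6: ✗ (no rhs in [7,7])
  i=7: ✗ (no rhs in [8,8])
Positions where it holds: {2, 3} → 2.

2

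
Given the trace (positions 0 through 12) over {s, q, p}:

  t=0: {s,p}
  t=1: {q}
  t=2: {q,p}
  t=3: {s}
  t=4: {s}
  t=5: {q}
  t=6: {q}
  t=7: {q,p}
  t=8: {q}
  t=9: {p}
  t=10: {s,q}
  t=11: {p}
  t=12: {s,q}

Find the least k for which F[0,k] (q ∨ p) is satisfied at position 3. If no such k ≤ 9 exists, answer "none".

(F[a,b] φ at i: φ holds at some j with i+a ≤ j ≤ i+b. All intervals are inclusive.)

2

Scan j = 3,4,… for (q ∨ p):
  j=3: fails
  j=4: fails
  j=5: holds
First hit at j=5, so smallest k = 5-3 = 2.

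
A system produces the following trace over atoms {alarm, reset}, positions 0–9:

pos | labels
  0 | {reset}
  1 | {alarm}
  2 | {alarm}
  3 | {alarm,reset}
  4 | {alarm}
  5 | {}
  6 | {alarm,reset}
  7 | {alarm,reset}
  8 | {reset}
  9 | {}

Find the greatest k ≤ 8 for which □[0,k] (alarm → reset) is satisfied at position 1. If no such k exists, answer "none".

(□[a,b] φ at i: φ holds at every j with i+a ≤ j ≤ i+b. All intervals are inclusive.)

none

(alarm → reset) must hold from j=1 onward; find where it first fails.
  j=1: fails → no k works.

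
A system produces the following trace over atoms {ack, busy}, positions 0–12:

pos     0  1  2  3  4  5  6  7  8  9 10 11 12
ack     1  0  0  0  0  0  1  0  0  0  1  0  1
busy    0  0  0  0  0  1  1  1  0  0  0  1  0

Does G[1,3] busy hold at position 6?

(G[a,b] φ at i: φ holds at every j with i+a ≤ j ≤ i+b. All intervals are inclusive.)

False

Check busy at every j in [7,9]:
  j=7: true
  j=8: false
  j=9: false
Fails at j=8 → formula fails.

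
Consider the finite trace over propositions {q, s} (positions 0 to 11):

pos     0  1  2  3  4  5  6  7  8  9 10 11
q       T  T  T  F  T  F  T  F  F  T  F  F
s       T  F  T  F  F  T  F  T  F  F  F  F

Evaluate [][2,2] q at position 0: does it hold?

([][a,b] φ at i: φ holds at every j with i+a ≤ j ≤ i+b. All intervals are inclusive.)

Check q at every j in [2,2]:
  j=2: true
All positions satisfy it → formula holds.

True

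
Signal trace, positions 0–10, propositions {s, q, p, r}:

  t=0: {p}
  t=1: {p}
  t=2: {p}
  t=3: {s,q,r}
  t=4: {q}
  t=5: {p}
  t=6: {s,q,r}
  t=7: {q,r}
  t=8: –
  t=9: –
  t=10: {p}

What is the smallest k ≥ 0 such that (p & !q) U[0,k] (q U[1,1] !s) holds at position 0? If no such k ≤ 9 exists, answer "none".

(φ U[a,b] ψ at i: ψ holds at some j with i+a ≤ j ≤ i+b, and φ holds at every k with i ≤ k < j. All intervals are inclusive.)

Need earliest j ≥ 0 with (q U[1,1] !s), and (p & !q) at every k in [0,j-1].
  j=0: rhs fails.
  j=1: rhs fails.
  j=2: rhs fails.
  j=3: rhs holds; lhs holds on [0,2]. k = 3.

3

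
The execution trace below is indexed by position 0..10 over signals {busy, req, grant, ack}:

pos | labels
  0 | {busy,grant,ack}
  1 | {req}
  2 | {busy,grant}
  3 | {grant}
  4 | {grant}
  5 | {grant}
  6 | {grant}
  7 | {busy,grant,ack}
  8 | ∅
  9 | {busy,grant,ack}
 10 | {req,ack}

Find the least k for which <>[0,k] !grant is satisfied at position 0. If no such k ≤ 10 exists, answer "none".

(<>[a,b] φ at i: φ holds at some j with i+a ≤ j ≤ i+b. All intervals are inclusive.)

Scan j = 0,1,… for !grant:
  j=0: fails
  j=1: holds
First hit at j=1, so smallest k = 1-0 = 1.

1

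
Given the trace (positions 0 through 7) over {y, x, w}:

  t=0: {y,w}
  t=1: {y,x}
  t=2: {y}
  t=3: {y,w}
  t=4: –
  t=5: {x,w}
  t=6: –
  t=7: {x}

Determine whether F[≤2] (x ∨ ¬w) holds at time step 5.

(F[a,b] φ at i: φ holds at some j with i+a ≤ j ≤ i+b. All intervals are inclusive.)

Yes

Check (x ∨ ¬w) at each j in [5,7]:
  j=5: true
  j=6: true
  j=7: true
Found at j=5 → formula holds.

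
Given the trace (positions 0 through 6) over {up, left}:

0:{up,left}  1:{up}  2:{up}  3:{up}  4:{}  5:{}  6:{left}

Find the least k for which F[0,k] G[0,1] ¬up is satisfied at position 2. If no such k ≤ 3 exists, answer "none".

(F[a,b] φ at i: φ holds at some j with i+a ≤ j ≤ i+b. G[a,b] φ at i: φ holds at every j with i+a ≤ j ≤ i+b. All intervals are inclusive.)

2

Scan j = 2,3,… for G[0,1] ¬up:
  j=2: fails
  j=3: fails
  j=4: holds
First hit at j=4, so smallest k = 4-2 = 2.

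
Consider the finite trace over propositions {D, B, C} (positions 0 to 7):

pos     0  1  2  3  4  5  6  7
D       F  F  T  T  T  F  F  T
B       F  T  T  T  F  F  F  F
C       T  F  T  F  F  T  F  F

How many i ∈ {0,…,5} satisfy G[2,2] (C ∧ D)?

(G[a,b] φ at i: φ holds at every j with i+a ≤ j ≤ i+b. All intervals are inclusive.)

Evaluate at each i in [0,5]:
  i=0: ✓ (all of [2,2])
  i=1: ✗ (fails at j=3)
  i=2: ✗ (fails at j=4)
  i=3: ✗ (fails at j=5)
  i=4: ✗ (fails at j=6)
  i=5: ✗ (fails at j=7)
Positions where it holds: {0} → 1.

1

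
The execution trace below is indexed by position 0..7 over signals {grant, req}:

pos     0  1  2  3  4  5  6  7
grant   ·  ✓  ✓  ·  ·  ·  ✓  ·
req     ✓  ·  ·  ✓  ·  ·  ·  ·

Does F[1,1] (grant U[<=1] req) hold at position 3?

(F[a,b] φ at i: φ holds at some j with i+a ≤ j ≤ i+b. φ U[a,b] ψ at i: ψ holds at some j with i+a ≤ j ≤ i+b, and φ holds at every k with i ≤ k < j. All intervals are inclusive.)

Does not hold

Check (grant U[<=1] req) at each j in [4,4]:
  j=4: fails
No position in the window satisfies it → formula fails.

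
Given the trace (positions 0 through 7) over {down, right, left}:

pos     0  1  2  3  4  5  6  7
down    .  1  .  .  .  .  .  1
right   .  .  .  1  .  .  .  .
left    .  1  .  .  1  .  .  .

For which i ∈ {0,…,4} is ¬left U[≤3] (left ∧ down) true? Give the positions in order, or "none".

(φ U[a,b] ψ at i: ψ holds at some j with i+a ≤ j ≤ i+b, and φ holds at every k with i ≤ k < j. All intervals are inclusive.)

Evaluate at each i in [0,4]:
  i=0: ✓ (rhs at j=1; lhs holds on [0,0])
  i=1: ✓ (rhs at j=1)
  i=2: ✗ (no rhs in [2,5])
  i=3: ✗ (no rhs in [3,6])
  i=4: ✗ (no rhs in [4,7])

0, 1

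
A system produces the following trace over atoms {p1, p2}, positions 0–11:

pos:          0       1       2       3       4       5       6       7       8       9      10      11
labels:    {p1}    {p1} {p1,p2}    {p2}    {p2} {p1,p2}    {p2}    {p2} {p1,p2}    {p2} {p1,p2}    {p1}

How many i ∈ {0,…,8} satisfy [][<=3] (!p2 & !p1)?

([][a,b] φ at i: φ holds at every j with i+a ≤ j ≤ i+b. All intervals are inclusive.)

0

Evaluate at each i in [0,8]:
  i=0: ✗ (fails at j=0)
  i=1: ✗ (fails at j=1)
  i=2: ✗ (fails at j=2)
  i=3: ✗ (fails at j=3)
  i=4: ✗ (fails at j=4)
  i=5: ✗ (fails at j=5)
  i=6: ✗ (fails at j=6)
  i=7: ✗ (fails at j=7)
  i=8: ✗ (fails at j=8)
Positions where it holds: {} → 0.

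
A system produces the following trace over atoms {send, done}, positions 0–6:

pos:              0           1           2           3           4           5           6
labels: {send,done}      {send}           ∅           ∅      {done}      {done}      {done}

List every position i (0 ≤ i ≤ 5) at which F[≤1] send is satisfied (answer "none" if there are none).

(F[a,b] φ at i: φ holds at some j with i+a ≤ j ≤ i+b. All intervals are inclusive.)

0, 1

Evaluate at each i in [0,5]:
  i=0: ✓ (witness j=0)
  i=1: ✓ (witness j=1)
  i=2: ✗ (none in [2,3])
  i=3: ✗ (none in [3,4])
  i=4: ✗ (none in [4,5])
  i=5: ✗ (none in [5,6])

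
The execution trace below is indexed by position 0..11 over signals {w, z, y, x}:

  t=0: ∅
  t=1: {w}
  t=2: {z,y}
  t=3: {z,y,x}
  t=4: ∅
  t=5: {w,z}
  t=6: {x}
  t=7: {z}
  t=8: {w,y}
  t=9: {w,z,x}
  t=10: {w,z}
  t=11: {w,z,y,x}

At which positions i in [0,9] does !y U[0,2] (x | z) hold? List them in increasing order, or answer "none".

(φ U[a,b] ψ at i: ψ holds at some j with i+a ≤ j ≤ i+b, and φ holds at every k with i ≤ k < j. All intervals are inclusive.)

Evaluate at each i in [0,9]:
  i=0: ✓ (rhs at j=2; lhs holds on [0,1])
  i=1: ✓ (rhs at j=2; lhs holds on [1,1])
  i=2: ✓ (rhs at j=2)
  i=3: ✓ (rhs at j=3)
  i=4: ✓ (rhs at j=5; lhs holds on [4,4])
  i=5: ✓ (rhs at j=5)
  i=6: ✓ (rhs at j=6)
  i=7: ✓ (rhs at j=7)
  i=8: ✗ (lhs fails at k=8 before rhs at j=9)
  i=9: ✓ (rhs at j=9)

0, 1, 2, 3, 4, 5, 6, 7, 9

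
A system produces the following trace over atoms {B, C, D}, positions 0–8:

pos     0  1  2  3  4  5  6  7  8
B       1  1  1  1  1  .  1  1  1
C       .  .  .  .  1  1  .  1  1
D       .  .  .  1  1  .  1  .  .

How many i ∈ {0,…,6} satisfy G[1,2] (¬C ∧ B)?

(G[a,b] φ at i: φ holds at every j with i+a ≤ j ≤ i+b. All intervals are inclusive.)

Evaluate at each i in [0,6]:
  i=0: ✓ (all of [1,2])
  i=1: ✓ (all of [2,3])
  i=2: ✗ (fails at j=4)
  i=3: ✗ (fails at j=4)
  i=4: ✗ (fails at j=5)
  i=5: ✗ (fails at j=7)
  i=6: ✗ (fails at j=7)
Positions where it holds: {0, 1} → 2.

2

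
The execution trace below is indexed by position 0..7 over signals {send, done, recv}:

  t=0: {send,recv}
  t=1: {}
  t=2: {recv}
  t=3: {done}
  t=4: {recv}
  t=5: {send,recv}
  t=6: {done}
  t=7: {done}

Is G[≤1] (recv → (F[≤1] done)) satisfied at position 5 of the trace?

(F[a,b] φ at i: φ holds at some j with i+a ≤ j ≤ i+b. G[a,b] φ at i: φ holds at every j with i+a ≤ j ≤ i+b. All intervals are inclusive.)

True

Check (recv → (F[≤1] done)) at every j in [5,6]:
  j=5: antecedent true; consequent holds (witness at 6) → ✓
  j=6: antecedent false → ✓
All positions satisfy it → formula holds.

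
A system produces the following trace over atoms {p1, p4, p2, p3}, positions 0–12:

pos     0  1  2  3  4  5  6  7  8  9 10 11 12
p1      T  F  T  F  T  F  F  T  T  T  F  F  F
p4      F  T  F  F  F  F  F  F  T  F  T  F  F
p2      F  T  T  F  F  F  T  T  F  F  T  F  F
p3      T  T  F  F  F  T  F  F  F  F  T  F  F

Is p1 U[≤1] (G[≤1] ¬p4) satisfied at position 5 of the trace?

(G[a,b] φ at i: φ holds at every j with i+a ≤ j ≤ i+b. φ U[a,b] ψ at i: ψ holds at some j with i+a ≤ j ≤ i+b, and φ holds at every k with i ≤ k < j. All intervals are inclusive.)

Need some j in [5,6] with G[≤1] ¬p4, and p1 at every k in [5,j-1].
  j=5: G[≤1] ¬p4 holds; no prefix to check → satisfied.

True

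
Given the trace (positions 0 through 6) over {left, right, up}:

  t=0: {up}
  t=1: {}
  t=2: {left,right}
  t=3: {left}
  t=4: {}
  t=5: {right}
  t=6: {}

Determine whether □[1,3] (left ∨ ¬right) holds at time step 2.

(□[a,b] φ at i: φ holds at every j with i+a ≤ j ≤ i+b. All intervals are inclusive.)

Check (left ∨ ¬right) at every j in [3,5]:
  j=3: true
  j=4: true
  j=5: false
Fails at j=5 → formula fails.

No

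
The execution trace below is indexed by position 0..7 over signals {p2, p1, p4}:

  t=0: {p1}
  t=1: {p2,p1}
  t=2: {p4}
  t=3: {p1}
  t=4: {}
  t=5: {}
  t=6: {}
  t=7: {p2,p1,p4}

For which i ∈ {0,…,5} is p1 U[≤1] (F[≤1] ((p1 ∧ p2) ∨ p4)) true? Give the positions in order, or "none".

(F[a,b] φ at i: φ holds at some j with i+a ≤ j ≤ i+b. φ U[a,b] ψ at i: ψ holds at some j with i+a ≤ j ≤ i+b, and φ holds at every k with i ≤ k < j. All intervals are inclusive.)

Evaluate at each i in [0,5]:
  i=0: ✓ (rhs at j=0)
  i=1: ✓ (rhs at j=1)
  i=2: ✓ (rhs at j=2)
  i=3: ✗ (no rhs in [3,4])
  i=4: ✗ (no rhs in [4,5])
  i=5: ✗ (lhs fails at k=5 before rhs at j=6)

0, 1, 2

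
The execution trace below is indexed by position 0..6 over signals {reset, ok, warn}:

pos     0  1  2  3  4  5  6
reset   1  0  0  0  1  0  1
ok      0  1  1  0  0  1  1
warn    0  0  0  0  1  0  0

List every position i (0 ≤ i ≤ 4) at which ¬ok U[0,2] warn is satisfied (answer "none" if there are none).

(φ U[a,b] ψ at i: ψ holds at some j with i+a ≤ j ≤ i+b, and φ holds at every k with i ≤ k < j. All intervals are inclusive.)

Evaluate at each i in [0,4]:
  i=0: ✗ (no rhs in [0,2])
  i=1: ✗ (no rhs in [1,3])
  i=2: ✗ (lhs fails at k=2 before rhs at j=4)
  i=3: ✓ (rhs at j=4; lhs holds on [3,3])
  i=4: ✓ (rhs at j=4)

3, 4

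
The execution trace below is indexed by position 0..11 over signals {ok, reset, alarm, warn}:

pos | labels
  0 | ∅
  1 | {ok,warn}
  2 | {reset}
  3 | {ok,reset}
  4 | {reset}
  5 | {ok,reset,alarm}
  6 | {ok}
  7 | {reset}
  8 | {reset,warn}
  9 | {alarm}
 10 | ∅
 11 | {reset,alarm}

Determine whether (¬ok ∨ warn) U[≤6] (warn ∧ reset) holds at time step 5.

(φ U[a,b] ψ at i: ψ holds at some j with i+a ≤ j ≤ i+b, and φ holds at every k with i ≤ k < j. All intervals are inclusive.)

False

Need some j in [5,11] with (warn ∧ reset), and (¬ok ∨ warn) at every k in [5,j-1].
  j=5: (warn ∧ reset) false.
  j=6: (warn ∧ reset) false.
  j=7: (warn ∧ reset) false.
  j=8: (warn ∧ reset) holds, but (¬ok ∨ warn) fails at k=5 → not this j.
  j=9: (warn ∧ reset) false.
  j=10: (warn ∧ reset) false.
  j=11: (warn ∧ reset) false.
No j in the window works → until fails.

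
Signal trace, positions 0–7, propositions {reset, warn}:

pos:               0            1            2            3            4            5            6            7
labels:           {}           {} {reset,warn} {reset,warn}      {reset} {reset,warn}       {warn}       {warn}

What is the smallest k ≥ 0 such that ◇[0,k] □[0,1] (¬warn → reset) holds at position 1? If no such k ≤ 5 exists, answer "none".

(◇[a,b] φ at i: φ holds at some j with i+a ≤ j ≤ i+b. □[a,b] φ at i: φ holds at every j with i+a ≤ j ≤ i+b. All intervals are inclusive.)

1

Scan j = 1,2,… for □[0,1] (¬warn → reset):
  j=1: fails
  j=2: holds
First hit at j=2, so smallest k = 2-1 = 1.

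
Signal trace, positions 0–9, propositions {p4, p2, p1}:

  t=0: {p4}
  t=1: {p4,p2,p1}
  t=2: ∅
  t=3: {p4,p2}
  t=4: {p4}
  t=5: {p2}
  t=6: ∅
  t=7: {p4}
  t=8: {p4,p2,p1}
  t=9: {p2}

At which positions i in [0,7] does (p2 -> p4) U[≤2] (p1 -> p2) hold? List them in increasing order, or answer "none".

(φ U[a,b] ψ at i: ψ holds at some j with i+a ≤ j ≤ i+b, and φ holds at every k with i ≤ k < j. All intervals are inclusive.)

0, 1, 2, 3, 4, 5, 6, 7

Evaluate at each i in [0,7]:
  i=0: ✓ (rhs at j=0)
  i=1: ✓ (rhs at j=1)
  i=2: ✓ (rhs at j=2)
  i=3: ✓ (rhs at j=3)
  i=4: ✓ (rhs at j=4)
  i=5: ✓ (rhs at j=5)
  i=6: ✓ (rhs at j=6)
  i=7: ✓ (rhs at j=7)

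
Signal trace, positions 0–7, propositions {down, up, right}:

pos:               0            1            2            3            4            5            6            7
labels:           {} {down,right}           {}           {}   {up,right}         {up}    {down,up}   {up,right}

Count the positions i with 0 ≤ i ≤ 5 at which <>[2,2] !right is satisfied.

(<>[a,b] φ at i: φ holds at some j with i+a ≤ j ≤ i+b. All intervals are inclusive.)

Evaluate at each i in [0,5]:
  i=0: ✓ (witness j=2)
  i=1: ✓ (witness j=3)
  i=2: ✗ (none in [4,4])
  i=3: ✓ (witness j=5)
  i=4: ✓ (witness j=6)
  i=5: ✗ (none in [7,7])
Positions where it holds: {0, 1, 3, 4} → 4.

4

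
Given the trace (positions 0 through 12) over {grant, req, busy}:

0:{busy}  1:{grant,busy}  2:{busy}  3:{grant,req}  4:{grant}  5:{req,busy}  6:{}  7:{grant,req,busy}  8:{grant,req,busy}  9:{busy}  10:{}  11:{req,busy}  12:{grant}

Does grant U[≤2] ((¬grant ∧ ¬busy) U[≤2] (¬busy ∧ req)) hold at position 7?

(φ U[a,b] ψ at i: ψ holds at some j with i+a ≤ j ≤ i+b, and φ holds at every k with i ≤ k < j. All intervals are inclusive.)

False

Need some j in [7,9] with ((¬grant ∧ ¬busy) U[≤2] (¬busy ∧ req)), and grant at every k in [7,j-1].
  j=7: ((¬grant ∧ ¬busy) U[≤2] (¬busy ∧ req)) — fails.
  j=8: ((¬grant ∧ ¬busy) U[≤2] (¬busy ∧ req)) — fails.
  j=9: ((¬grant ∧ ¬busy) U[≤2] (¬busy ∧ req)) — fails.
No j in the window works → until fails.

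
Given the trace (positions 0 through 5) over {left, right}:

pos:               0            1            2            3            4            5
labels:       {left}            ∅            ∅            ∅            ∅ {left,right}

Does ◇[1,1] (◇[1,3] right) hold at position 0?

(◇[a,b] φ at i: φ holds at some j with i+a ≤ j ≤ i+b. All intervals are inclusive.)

Check ◇[1,3] right at each j in [1,1]:
  j=1: fails (none in [2,4])
No position in the window satisfies it → formula fails.

Does not hold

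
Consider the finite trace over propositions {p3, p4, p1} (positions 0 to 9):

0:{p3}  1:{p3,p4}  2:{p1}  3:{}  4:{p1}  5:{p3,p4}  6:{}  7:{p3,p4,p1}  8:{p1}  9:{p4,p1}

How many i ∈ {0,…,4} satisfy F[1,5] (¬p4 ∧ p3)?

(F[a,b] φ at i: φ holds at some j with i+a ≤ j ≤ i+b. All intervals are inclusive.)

Evaluate at each i in [0,4]:
  i=0: ✗ (none in [1,5])
  i=1: ✗ (none in [2,6])
  i=2: ✗ (none in [3,7])
  i=3: ✗ (none in [4,8])
  i=4: ✗ (none in [5,9])
Positions where it holds: {} → 0.

0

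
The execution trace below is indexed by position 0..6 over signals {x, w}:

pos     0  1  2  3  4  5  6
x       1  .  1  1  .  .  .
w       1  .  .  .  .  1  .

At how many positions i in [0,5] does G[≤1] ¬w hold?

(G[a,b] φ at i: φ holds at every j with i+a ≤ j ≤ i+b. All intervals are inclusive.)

Evaluate at each i in [0,5]:
  i=0: ✗ (fails at j=0)
  i=1: ✓ (all of [1,2])
  i=2: ✓ (all of [2,3])
  i=3: ✓ (all of [3,4])
  i=4: ✗ (fails at j=5)
  i=5: ✗ (fails at j=5)
Positions where it holds: {1, 2, 3} → 3.

3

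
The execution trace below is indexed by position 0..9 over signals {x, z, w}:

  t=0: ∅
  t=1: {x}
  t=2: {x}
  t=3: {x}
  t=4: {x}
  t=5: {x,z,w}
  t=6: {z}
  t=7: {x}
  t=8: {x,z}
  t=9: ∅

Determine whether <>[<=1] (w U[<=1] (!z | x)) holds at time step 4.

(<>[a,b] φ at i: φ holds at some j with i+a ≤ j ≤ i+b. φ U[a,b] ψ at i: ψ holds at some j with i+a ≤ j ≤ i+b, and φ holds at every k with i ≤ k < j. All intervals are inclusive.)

Yes

Check (w U[<=1] (!z | x)) at each j in [4,5]:
  j=4: holds
  j=5: holds
Found at j=4 → formula holds.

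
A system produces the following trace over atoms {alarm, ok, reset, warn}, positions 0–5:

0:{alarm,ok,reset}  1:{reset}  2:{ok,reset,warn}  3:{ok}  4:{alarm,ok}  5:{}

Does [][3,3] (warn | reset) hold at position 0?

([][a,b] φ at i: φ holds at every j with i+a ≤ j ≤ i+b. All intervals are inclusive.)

Check (warn | reset) at every j in [3,3]:
  j=3: false
Fails at j=3 → formula fails.

Does not hold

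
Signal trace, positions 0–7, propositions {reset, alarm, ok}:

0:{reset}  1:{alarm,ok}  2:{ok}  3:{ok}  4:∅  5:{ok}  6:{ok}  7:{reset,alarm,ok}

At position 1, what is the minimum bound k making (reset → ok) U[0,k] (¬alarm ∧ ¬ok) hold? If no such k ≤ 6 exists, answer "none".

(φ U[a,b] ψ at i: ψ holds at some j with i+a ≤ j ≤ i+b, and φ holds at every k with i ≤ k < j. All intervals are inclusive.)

3

Need earliest j ≥ 1 with (¬alarm ∧ ¬ok), and (reset → ok) at every k in [1,j-1].
  j=1: rhs fails.
  j=2: rhs fails.
  j=3: rhs fails.
  j=4: rhs holds; lhs holds on [1,3]. k = 3.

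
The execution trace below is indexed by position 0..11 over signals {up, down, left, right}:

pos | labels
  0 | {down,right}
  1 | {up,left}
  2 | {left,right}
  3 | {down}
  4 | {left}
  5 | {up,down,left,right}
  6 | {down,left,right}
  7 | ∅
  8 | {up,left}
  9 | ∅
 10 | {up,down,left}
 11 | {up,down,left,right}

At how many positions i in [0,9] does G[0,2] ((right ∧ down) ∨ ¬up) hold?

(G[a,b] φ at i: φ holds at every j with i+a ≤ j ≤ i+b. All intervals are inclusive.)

Evaluate at each i in [0,9]:
  i=0: ✗ (fails at j=1)
  i=1: ✗ (fails at j=1)
  i=2: ✓ (all of [2,4])
  i=3: ✓ (all of [3,5])
  i=4: ✓ (all of [4,6])
  i=5: ✓ (all of [5,7])
  i=6: ✗ (fails at j=8)
  i=7: ✗ (fails at j=8)
  i=8: ✗ (fails at j=8)
  i=9: ✗ (fails at j=10)
Positions where it holds: {2, 3, 4, 5} → 4.

4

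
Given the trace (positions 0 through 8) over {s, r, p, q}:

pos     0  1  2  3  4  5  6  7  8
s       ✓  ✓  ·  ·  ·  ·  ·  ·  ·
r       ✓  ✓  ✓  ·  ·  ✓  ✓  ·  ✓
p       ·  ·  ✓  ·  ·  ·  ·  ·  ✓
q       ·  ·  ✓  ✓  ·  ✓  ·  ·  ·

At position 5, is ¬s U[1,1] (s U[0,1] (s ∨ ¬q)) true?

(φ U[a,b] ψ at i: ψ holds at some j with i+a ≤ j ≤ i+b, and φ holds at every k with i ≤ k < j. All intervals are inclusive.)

True

Need some j in [6,6] with (s U[0,1] (s ∨ ¬q)), and ¬s at every k in [5,j-1].
  j=6: (s U[0,1] (s ∨ ¬q)) holds; ¬s holds at every k in [5,5] → satisfied.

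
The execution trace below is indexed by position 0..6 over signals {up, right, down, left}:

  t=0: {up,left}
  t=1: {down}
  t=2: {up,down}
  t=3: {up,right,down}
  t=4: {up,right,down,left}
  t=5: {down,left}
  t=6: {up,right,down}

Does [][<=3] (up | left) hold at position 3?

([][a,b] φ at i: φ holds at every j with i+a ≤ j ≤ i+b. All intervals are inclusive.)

Yes

Check (up | left) at every j in [3,6]:
  j=3: true
  j=4: true
  j=5: true
  j=6: true
All positions satisfy it → formula holds.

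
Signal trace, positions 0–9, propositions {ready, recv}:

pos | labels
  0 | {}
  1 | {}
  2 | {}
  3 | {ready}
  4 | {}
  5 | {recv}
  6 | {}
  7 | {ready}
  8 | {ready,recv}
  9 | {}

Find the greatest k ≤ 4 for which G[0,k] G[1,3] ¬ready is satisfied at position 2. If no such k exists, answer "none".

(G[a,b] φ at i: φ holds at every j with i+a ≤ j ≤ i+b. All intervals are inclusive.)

G[1,3] ¬ready must hold from j=2 onward; find where it first fails.
  j=2: fails → no k works.

none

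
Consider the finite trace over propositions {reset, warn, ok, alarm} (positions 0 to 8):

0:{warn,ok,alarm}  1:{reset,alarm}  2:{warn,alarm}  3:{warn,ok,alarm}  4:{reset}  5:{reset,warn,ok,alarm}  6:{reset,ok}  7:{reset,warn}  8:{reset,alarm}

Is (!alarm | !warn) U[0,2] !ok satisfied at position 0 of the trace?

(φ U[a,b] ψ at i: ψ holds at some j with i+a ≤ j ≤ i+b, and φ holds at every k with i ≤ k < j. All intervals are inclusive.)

Need some j in [0,2] with !ok, and (!alarm | !warn) at every k in [0,j-1].
  j=0: !ok false.
  j=1: !ok holds, but (!alarm | !warn) fails at k=0 → not this j.
  j=2: !ok holds, but (!alarm | !warn) fails at k=0 → not this j.
No j in the window works → until fails.

Does not hold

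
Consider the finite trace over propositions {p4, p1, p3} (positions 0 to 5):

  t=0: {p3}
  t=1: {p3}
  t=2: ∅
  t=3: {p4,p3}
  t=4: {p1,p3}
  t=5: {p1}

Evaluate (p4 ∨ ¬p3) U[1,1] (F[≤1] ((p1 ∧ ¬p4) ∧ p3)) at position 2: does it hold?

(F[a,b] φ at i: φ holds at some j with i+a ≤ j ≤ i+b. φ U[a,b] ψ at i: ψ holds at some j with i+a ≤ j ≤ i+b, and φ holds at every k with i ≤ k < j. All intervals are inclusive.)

Need some j in [3,3] with F[≤1] ((p1 ∧ ¬p4) ∧ p3), and (p4 ∨ ¬p3) at every k in [2,j-1].
  j=3: F[≤1] ((p1 ∧ ¬p4) ∧ p3) holds; (p4 ∨ ¬p3) holds at every k in [2,2] → satisfied.

True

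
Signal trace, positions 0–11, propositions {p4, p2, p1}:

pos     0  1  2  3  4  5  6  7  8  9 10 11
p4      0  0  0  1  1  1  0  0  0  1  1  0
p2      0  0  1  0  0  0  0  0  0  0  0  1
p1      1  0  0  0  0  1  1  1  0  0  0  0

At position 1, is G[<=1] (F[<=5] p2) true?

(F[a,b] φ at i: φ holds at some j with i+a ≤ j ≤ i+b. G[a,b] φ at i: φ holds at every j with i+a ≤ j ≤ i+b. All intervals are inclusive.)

Check F[<=5] p2 at every j in [1,2]:
  j=1: holds (witness at 2)
  j=2: holds (witness at 2)
All positions satisfy it → formula holds.

Yes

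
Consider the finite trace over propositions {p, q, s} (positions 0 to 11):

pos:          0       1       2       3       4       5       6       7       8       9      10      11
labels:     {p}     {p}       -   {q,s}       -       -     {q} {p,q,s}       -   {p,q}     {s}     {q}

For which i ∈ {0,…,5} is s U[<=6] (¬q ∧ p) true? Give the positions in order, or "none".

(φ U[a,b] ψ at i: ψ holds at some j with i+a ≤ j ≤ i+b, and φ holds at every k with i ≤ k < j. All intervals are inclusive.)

Evaluate at each i in [0,5]:
  i=0: ✓ (rhs at j=0)
  i=1: ✓ (rhs at j=1)
  i=2: ✗ (no rhs in [2,8])
  i=3: ✗ (no rhs in [3,9])
  i=4: ✗ (no rhs in [4,10])
  i=5: ✗ (no rhs in [5,11])

0, 1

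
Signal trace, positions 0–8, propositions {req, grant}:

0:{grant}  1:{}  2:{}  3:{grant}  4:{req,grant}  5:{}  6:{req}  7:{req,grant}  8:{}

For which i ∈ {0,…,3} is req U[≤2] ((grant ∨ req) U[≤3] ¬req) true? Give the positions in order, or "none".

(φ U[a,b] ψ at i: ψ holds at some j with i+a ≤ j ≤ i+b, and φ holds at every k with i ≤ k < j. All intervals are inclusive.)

Evaluate at each i in [0,3]:
  i=0: ✓ (rhs at j=0)
  i=1: ✓ (rhs at j=1)
  i=2: ✓ (rhs at j=2)
  i=3: ✓ (rhs at j=3)

0, 1, 2, 3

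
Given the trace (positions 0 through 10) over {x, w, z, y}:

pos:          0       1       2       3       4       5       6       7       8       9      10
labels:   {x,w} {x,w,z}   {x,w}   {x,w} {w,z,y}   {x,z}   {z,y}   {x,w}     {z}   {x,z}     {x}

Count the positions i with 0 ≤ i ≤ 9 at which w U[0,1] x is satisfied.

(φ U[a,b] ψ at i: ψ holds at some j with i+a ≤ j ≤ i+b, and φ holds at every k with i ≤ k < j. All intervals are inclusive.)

8

Evaluate at each i in [0,9]:
  i=0: ✓ (rhs at j=0)
  i=1: ✓ (rhs at j=1)
  i=2: ✓ (rhs at j=2)
  i=3: ✓ (rhs at j=3)
  i=4: ✓ (rhs at j=5; lhs holds on [4,4])
  i=5: ✓ (rhs at j=5)
  i=6: ✗ (lhs fails at k=6 before rhs at j=7)
  i=7: ✓ (rhs at j=7)
  i=8: ✗ (lhs fails at k=8 before rhs at j=9)
  i=9: ✓ (rhs at j=9)
Positions where it holds: {0, 1, 2, 3, 4, 5, 7, 9} → 8.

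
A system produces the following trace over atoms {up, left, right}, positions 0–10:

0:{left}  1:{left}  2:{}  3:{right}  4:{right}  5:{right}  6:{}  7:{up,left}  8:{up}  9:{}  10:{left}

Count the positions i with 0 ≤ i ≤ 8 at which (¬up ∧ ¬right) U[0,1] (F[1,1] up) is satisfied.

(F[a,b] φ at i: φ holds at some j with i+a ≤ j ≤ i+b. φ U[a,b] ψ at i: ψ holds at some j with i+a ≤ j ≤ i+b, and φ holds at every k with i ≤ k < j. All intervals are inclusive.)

Evaluate at each i in [0,8]:
  i=0: ✗ (no rhs in [0,1])
  i=1: ✗ (no rhs in [1,2])
  i=2: ✗ (no rhs in [2,3])
  i=3: ✗ (no rhs in [3,4])
  i=4: ✗ (no rhs in [4,5])
  i=5: ✗ (lhs fails at k=5 before rhs at j=6)
  i=6: ✓ (rhs at j=6)
  i=7: ✓ (rhs at j=7)
  i=8: ✗ (no rhs in [8,9])
Positions where it holds: {6, 7} → 2.

2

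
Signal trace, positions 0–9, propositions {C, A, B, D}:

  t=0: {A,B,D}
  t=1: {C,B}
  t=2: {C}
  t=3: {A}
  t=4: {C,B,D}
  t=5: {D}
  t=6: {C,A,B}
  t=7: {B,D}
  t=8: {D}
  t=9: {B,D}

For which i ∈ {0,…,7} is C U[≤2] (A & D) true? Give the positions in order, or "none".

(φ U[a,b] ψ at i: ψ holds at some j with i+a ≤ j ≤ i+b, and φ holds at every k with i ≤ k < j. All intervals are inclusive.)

0

Evaluate at each i in [0,7]:
  i=0: ✓ (rhs at j=0)
  i=1: ✗ (no rhs in [1,3])
  i=2: ✗ (no rhs in [2,4])
  i=3: ✗ (no rhs in [3,5])
  i=4: ✗ (no rhs in [4,6])
  i=5: ✗ (no rhs in [5,7])
  i=6: ✗ (no rhs in [6,8])
  i=7: ✗ (no rhs in [7,9])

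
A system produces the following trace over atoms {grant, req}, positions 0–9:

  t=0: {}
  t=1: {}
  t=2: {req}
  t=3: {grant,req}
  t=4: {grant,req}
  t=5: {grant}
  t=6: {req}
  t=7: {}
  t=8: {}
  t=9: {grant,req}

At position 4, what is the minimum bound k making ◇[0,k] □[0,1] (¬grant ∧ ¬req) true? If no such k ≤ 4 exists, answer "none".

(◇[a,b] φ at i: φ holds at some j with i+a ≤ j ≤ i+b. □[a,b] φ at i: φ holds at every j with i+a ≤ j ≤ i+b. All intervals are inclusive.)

Scan j = 4,5,… for □[0,1] (¬grant ∧ ¬req):
  j=4: fails
  j=5: fails
  j=6: fails
  j=7: holds
First hit at j=7, so smallest k = 7-4 = 3.

3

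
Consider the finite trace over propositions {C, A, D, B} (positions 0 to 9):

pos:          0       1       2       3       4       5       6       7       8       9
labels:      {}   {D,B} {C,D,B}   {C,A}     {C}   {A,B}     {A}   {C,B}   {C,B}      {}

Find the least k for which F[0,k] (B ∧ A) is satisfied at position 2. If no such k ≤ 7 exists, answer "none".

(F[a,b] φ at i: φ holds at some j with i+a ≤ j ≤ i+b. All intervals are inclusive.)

Scan j = 2,3,… for (B ∧ A):
  j=2: fails
  j=3: fails
  j=4: fails
  j=5: holds
First hit at j=5, so smallest k = 5-2 = 3.

3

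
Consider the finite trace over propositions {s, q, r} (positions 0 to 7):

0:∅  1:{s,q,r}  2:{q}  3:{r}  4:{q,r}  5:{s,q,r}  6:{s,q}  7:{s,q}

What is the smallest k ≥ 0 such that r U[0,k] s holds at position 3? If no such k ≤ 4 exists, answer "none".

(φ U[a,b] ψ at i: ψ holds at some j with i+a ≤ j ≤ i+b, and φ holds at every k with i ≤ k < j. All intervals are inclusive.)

Need earliest j ≥ 3 with s, and r at every k in [3,j-1].
  j=3: rhs fails.
  j=4: rhs fails.
  j=5: rhs holds; lhs holds on [3,4]. k = 2.

2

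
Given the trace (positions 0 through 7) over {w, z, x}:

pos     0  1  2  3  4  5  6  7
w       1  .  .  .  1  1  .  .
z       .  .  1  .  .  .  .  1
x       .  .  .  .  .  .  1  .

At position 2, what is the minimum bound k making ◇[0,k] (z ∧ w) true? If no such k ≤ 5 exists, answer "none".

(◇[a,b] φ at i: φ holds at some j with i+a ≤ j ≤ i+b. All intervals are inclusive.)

none

Scan j = 2,3,… for (z ∧ w):
  j=2: fails
  j=3: fails
  j=4: fails
  j=5: fails
  j=6: fails
  j=7: fails
No j in [2,7] satisfies it → none.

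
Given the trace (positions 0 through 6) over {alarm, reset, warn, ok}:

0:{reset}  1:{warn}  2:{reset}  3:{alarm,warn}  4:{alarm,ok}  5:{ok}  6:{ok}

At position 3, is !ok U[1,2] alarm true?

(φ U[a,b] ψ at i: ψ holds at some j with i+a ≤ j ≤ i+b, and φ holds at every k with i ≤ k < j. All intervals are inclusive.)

Need some j in [4,5] with alarm, and !ok at every k in [3,j-1].
  j=4: alarm holds; !ok holds at every k in [3,3] → satisfied.

Yes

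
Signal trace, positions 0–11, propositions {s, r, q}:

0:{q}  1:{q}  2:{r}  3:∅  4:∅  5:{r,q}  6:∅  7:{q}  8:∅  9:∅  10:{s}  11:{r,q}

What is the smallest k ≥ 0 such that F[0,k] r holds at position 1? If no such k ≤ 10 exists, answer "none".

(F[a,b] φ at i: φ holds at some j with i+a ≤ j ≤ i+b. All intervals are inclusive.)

1

Scan j = 1,2,… for r:
  j=1: fails
  j=2: holds
First hit at j=2, so smallest k = 2-1 = 1.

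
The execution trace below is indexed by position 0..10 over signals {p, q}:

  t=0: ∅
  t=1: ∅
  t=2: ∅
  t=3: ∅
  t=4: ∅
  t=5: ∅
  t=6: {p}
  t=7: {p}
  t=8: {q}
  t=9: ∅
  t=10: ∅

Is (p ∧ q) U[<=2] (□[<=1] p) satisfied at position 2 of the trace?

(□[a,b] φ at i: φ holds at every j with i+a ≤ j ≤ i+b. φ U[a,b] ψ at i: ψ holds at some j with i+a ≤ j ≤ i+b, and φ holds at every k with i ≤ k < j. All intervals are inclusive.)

Need some j in [2,4] with □[<=1] p, and (p ∧ q) at every k in [2,j-1].
  j=2: □[<=1] p — fails at 2.
  j=3: □[<=1] p — fails at 3.
  j=4: □[<=1] p — fails at 4.
No j in the window works → until fails.

Does not hold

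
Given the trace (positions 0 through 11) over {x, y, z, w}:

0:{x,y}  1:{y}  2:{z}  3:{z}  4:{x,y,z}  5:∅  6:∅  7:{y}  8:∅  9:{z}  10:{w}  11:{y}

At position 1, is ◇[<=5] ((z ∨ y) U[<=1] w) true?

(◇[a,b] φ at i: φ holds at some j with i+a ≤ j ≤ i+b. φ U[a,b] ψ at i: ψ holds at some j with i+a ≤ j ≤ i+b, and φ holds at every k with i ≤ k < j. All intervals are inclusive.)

Check ((z ∨ y) U[<=1] w) at each j in [1,6]:
  j=1: fails
  j=2: fails
  j=3: fails
  j=4: fails
  j=5: fails
  j=6: fails
No position in the window satisfies it → formula fails.

False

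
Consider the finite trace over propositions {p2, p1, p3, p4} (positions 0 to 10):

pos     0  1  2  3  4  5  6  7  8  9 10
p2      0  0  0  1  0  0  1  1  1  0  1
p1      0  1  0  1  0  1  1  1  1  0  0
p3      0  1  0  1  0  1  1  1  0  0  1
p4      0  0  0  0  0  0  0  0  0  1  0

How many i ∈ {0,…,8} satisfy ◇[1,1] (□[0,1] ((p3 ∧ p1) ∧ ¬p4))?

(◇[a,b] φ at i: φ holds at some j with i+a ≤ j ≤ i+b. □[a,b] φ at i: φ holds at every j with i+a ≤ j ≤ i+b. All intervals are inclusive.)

Evaluate at each i in [0,8]:
  i=0: ✗ (none in [1,1])
  i=1: ✗ (none in [2,2])
  i=2: ✗ (none in [3,3])
  i=3: ✗ (none in [4,4])
  i=4: ✓ (witness j=5)
  i=5: ✓ (witness j=6)
  i=6: ✗ (none in [7,7])
  i=7: ✗ (none in [8,8])
  i=8: ✗ (none in [9,9])
Positions where it holds: {4, 5} → 2.

2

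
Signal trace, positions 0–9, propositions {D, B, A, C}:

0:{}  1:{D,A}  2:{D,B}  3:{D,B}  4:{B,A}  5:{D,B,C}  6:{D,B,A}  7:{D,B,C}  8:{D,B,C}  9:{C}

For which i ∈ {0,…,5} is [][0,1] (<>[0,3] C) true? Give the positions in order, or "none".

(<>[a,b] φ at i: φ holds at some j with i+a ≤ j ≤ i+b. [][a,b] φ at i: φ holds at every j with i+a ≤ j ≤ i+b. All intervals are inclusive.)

Evaluate at each i in [0,5]:
  i=0: ✗ (fails at j=0)
  i=1: ✗ (fails at j=1)
  i=2: ✓ (all of [2,3])
  i=3: ✓ (all of [3,4])
  i=4: ✓ (all of [4,5])
  i=5: ✓ (all of [5,6])

2, 3, 4, 5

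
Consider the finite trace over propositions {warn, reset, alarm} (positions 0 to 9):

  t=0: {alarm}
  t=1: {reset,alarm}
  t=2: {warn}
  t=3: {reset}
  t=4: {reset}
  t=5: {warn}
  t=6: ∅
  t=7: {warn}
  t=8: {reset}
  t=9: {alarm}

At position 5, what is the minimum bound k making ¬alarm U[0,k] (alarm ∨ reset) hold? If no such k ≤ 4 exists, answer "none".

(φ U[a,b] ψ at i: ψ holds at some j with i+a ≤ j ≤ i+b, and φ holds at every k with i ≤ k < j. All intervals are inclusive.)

Need earliest j ≥ 5 with (alarm ∨ reset), and ¬alarm at every k in [5,j-1].
  j=5: rhs fails.
  j=6: rhs fails.
  j=7: rhs fails.
  j=8: rhs holds; lhs holds on [5,7]. k = 3.

3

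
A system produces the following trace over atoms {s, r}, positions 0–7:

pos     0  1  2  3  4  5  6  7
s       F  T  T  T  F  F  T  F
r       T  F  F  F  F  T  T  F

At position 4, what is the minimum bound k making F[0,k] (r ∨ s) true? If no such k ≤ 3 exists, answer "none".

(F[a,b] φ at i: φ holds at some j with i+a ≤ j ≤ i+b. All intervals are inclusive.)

1

Scan j = 4,5,… for (r ∨ s):
  j=4: fails
  j=5: holds
First hit at j=5, so smallest k = 5-4 = 1.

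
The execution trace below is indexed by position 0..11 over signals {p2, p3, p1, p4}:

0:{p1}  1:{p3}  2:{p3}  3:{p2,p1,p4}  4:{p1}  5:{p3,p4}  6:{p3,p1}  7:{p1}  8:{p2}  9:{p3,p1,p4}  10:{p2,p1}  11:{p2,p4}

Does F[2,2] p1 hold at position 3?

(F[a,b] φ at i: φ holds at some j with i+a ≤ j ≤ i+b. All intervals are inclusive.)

No

Check p1 at each j in [5,5]:
  j=5: false
No position in the window satisfies it → formula fails.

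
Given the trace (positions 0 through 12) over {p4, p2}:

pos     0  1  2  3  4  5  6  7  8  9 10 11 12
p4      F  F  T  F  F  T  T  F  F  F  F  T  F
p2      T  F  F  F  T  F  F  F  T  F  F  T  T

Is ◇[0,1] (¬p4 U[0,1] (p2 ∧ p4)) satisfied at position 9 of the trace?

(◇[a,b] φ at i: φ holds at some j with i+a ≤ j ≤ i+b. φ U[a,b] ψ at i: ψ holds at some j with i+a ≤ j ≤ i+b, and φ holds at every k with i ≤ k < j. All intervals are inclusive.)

Check (¬p4 U[0,1] (p2 ∧ p4)) at each j in [9,10]:
  j=9: fails
  j=10: holds
Found at j=10 → formula holds.

True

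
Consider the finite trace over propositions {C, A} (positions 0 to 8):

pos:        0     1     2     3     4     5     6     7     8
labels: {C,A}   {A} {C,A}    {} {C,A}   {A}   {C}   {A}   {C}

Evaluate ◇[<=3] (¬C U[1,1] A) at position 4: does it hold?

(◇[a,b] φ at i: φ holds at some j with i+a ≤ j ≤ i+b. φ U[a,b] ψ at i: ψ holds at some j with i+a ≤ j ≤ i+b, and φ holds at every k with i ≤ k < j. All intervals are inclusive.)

No

Check (¬C U[1,1] A) at each j in [4,7]:
  j=4: fails
  j=5: fails
  j=6: fails
  j=7: fails
No position in the window satisfies it → formula fails.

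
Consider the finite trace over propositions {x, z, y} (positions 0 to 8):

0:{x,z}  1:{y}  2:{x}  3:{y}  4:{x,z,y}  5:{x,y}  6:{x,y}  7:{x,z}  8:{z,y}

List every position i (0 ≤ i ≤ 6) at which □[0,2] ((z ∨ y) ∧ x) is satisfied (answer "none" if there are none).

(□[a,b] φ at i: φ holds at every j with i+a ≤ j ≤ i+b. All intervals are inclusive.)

4, 5

Evaluate at each i in [0,6]:
  i=0: ✗ (fails at j=1)
  i=1: ✗ (fails at j=1)
  i=2: ✗ (fails at j=2)
  i=3: ✗ (fails at j=3)
  i=4: ✓ (all of [4,6])
  i=5: ✓ (all of [5,7])
  i=6: ✗ (fails at j=8)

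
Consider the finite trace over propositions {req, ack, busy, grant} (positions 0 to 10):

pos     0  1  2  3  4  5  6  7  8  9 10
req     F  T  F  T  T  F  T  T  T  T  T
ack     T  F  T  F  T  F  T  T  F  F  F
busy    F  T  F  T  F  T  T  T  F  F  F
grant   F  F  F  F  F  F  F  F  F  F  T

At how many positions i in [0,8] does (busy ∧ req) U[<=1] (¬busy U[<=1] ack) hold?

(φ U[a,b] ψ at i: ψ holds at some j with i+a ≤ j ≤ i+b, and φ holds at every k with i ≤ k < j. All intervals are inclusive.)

Evaluate at each i in [0,8]:
  i=0: ✓ (rhs at j=0)
  i=1: ✓ (rhs at j=2; lhs holds on [1,1])
  i=2: ✓ (rhs at j=2)
  i=3: ✓ (rhs at j=4; lhs holds on [3,3])
  i=4: ✓ (rhs at j=4)
  i=5: ✗ (lhs fails at k=5 before rhs at j=6)
  i=6: ✓ (rhs at j=6)
  i=7: ✓ (rhs at j=7)
  i=8: ✗ (no rhs in [8,9])
Positions where it holds: {0, 1, 2, 3, 4, 6, 7} → 7.

7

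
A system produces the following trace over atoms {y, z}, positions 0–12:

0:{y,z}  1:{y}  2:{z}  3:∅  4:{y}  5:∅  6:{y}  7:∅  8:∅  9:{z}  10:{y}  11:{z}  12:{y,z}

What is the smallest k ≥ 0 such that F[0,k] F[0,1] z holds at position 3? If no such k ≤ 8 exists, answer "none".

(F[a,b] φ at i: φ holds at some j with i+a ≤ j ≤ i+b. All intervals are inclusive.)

Scan j = 3,4,… for F[0,1] z:
  j=3: fails
  j=4: fails
  j=5: fails
  j=6: fails
  j=7: fails
  j=8: holds
First hit at j=8, so smallest k = 8-3 = 5.

5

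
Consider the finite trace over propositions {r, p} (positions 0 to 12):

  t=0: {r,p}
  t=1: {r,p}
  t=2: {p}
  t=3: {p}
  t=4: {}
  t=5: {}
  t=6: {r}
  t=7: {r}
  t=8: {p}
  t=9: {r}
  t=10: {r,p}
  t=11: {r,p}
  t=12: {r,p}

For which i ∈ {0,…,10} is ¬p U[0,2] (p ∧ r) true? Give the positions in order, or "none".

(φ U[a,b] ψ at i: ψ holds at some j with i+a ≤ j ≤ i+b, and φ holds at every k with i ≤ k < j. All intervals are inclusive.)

0, 1, 9, 10

Evaluate at each i in [0,10]:
  i=0: ✓ (rhs at j=0)
  i=1: ✓ (rhs at j=1)
  i=2: ✗ (no rhs in [2,4])
  i=3: ✗ (no rhs in [3,5])
  i=4: ✗ (no rhs in [4,6])
  i=5: ✗ (no rhs in [5,7])
  i=6: ✗ (no rhs in [6,8])
  i=7: ✗ (no rhs in [7,9])
  i=8: ✗ (lhs fails at k=8 before rhs at j=10)
  i=9: ✓ (rhs at j=10; lhs holds on [9,9])
  i=10: ✓ (rhs at j=10)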